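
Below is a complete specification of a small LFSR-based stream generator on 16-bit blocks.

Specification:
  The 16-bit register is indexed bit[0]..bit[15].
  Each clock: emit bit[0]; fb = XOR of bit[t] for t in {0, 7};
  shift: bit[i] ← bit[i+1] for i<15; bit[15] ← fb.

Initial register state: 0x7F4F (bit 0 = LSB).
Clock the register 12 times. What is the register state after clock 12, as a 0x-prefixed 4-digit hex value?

reg_0 = 0x7F4F
clock 1: out=1, reg = 0xBFA7
clock 2: out=1, reg = 0x5FD3
clock 3: out=1, reg = 0x2FE9
clock 4: out=1, reg = 0x17F4
clock 5: out=0, reg = 0x8BFA
clock 6: out=0, reg = 0xC5FD
clock 7: out=1, reg = 0x62FE
clock 8: out=0, reg = 0xB17F
clock 9: out=1, reg = 0xD8BF
clock 10: out=1, reg = 0x6C5F
clock 11: out=1, reg = 0xB62F
clock 12: out=1, reg = 0xDB17

0xDB17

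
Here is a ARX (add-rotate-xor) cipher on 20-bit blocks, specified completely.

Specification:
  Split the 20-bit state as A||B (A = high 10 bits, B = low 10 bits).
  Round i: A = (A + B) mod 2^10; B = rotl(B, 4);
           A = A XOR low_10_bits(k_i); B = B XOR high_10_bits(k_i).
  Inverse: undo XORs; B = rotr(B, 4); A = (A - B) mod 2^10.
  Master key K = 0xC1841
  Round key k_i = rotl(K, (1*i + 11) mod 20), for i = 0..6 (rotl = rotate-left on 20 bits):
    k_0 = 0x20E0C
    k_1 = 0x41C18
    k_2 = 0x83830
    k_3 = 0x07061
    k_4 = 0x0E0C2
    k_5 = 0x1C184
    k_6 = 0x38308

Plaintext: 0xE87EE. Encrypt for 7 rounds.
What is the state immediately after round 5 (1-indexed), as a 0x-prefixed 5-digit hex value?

s_0 = plaintext = 0xE87EE
s_1 = Round(s_0, k_0) = 0x60E6C
s_2 = Round(s_1, k_1) = 0xFDFCE
s_3 = Round(s_2, k_2) = 0xFD6E1
s_4 = Round(s_3, k_3) = 0xADE07
s_5 = Round(s_4, k_4) = 0x1F040
s_6 = Round(s_5, k_5) = 0x4E071
s_7 = Round(s_6, k_6) = 0xA87F1

0x1F040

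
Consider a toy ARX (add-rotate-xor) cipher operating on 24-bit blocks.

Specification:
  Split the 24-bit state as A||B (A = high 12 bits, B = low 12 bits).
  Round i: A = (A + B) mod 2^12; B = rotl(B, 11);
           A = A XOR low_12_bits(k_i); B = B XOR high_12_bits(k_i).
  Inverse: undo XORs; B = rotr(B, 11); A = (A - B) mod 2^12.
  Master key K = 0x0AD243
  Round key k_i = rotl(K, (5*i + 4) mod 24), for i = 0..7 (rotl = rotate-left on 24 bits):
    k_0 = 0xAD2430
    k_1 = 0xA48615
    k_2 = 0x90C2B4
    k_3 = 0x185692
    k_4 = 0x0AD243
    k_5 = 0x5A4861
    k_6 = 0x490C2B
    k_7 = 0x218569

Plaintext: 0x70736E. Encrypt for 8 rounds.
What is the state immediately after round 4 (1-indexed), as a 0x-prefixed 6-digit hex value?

0x96CCFD

s_0 = plaintext = 0x70736E
s_1 = Round(s_0, k_0) = 0xE45B65
s_2 = Round(s_1, k_1) = 0xFBF7FA
s_3 = Round(s_2, k_2) = 0x50DAF1
s_4 = Round(s_3, k_3) = 0x96CCFD
s_5 = Round(s_4, k_4) = 0x42AED3
s_6 = Round(s_5, k_5) = 0xA9CACD
s_7 = Round(s_6, k_6) = 0x9429F6
s_8 = Round(s_7, k_7) = 0x6516E3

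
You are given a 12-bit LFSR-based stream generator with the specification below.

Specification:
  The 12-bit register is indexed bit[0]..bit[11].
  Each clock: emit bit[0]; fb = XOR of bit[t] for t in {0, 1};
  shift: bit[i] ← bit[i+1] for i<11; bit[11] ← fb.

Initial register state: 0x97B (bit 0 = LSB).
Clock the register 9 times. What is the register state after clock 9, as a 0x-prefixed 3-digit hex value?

0xE34

reg_0 = 0x97B
clock 1: out=1, reg = 0x4BD
clock 2: out=1, reg = 0xA5E
clock 3: out=0, reg = 0xD2F
clock 4: out=1, reg = 0x697
clock 5: out=1, reg = 0x34B
clock 6: out=1, reg = 0x1A5
clock 7: out=1, reg = 0x8D2
clock 8: out=0, reg = 0xC69
clock 9: out=1, reg = 0xE34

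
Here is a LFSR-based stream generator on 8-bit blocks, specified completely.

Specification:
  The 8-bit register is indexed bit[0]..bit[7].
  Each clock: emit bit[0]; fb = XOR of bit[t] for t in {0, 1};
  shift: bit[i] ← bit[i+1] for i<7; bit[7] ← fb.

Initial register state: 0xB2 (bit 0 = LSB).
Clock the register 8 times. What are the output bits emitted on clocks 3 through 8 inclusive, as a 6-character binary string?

reg_0 = 0xB2
clock 1: out=0, reg = 0xD9
clock 2: out=1, reg = 0xEC
clock 3: out=0, reg = 0x76
clock 4: out=0, reg = 0xBB
clock 5: out=1, reg = 0x5D
clock 6: out=1, reg = 0xAE
clock 7: out=0, reg = 0xD7
clock 8: out=1, reg = 0x6B

001101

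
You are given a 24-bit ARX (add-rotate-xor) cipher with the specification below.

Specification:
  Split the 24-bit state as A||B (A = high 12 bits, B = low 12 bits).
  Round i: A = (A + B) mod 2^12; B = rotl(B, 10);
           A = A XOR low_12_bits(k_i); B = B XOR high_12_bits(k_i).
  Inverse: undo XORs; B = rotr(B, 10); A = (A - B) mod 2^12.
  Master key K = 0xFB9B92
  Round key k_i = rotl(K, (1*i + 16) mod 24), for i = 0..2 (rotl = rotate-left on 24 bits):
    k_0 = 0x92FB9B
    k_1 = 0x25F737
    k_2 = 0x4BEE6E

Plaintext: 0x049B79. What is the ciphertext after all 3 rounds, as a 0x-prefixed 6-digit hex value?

s_0 = plaintext = 0x049B79
s_1 = Round(s_0, k_0) = 0x059FF1
s_2 = Round(s_1, k_1) = 0x77D5A3
s_3 = Round(s_2, k_2) = 0x34E9D6

0x34E9D6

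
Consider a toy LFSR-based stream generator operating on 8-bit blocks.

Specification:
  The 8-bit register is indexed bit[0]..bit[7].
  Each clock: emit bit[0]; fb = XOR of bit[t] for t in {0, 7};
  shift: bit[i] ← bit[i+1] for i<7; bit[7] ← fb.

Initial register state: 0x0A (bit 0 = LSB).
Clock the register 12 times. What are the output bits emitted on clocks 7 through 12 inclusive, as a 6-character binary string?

reg_0 = 0x0A
clock 1: out=0, reg = 0x05
clock 2: out=1, reg = 0x82
clock 3: out=0, reg = 0xC1
clock 4: out=1, reg = 0x60
clock 5: out=0, reg = 0x30
clock 6: out=0, reg = 0x18
clock 7: out=0, reg = 0x0C
clock 8: out=0, reg = 0x06
clock 9: out=0, reg = 0x03
clock 10: out=1, reg = 0x81
clock 11: out=1, reg = 0x40
clock 12: out=0, reg = 0x20

000110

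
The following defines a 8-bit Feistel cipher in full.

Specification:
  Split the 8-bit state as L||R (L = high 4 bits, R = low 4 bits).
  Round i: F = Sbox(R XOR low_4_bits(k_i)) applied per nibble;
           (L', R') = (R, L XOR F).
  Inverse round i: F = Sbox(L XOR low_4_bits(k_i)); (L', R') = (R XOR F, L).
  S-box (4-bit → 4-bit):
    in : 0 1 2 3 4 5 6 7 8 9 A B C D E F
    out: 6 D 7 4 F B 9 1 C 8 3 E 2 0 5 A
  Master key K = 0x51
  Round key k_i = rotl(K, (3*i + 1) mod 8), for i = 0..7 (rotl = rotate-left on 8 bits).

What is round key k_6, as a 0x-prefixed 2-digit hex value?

0x8A

K = 0x51
k_0 = rotl(K, (3*0+1) mod 8) = rotl(K, 1) = 0xA2
k_1 = rotl(K, (3*1+1) mod 8) = rotl(K, 4) = 0x15
k_2 = rotl(K, (3*2+1) mod 8) = rotl(K, 7) = 0xA8
k_3 = rotl(K, (3*3+1) mod 8) = rotl(K, 2) = 0x45
k_4 = rotl(K, (3*4+1) mod 8) = rotl(K, 5) = 0x2A
k_5 = rotl(K, (3*5+1) mod 8) = rotl(K, 0) = 0x51
k_6 = rotl(K, (3*6+1) mod 8) = rotl(K, 3) = 0x8A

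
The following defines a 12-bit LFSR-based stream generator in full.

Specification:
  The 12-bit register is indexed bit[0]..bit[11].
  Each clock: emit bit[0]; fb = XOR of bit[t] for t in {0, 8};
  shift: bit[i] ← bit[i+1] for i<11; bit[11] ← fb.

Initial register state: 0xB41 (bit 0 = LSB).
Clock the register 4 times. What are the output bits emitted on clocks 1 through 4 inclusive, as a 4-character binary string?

1000

reg_0 = 0xB41
clock 1: out=1, reg = 0x5A0
clock 2: out=0, reg = 0xAD0
clock 3: out=0, reg = 0x568
clock 4: out=0, reg = 0xAB4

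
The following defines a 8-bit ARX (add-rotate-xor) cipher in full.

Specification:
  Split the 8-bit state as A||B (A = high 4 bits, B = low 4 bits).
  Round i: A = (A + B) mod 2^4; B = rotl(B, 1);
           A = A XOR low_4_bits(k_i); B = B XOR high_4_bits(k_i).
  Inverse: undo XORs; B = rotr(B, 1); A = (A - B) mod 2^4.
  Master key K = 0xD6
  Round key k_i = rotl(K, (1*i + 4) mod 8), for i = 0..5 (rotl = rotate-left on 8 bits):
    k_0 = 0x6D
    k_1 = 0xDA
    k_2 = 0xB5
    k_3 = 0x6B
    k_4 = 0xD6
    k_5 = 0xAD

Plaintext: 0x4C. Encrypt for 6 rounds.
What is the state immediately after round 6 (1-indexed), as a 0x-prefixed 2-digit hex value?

s_0 = plaintext = 0x4C
s_1 = Round(s_0, k_0) = 0xDF
s_2 = Round(s_1, k_1) = 0x62
s_3 = Round(s_2, k_2) = 0xDF
s_4 = Round(s_3, k_3) = 0x79
s_5 = Round(s_4, k_4) = 0x6E
s_6 = Round(s_5, k_5) = 0x97

0x97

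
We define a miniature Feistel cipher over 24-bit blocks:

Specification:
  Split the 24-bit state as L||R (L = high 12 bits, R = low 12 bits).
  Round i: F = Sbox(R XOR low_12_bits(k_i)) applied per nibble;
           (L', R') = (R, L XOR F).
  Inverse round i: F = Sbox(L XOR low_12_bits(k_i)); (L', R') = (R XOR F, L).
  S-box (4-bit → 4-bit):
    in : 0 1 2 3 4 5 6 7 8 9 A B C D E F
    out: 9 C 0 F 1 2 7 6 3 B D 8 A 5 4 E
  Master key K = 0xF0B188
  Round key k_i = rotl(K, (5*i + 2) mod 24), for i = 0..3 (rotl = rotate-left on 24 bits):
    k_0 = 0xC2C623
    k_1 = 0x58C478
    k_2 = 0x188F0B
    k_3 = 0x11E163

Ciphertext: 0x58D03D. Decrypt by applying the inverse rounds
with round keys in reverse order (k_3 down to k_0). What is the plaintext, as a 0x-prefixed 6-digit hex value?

s_0 = ciphertext = 0x58D03D
s_1 = InvRound(s_0, k_3) = 0x17958D
s_2 = InvRound(s_1, k_2) = 0x1ED179
s_3 = InvRound(s_2, k_1) = 0x3CB1ED
s_4 = InvRound(s_3, k_0) = 0x3AE3CB

0x3AE3CB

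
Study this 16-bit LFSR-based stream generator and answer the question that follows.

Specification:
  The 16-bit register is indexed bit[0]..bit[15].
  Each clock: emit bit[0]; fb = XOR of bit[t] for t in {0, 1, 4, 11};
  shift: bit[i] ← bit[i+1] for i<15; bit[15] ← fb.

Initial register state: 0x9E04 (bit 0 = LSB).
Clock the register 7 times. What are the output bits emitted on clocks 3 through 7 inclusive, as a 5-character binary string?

10000

reg_0 = 0x9E04
clock 1: out=0, reg = 0xCF02
clock 2: out=0, reg = 0x6781
clock 3: out=1, reg = 0xB3C0
clock 4: out=0, reg = 0x59E0
clock 5: out=0, reg = 0xACF0
clock 6: out=0, reg = 0x5678
clock 7: out=0, reg = 0xAB3C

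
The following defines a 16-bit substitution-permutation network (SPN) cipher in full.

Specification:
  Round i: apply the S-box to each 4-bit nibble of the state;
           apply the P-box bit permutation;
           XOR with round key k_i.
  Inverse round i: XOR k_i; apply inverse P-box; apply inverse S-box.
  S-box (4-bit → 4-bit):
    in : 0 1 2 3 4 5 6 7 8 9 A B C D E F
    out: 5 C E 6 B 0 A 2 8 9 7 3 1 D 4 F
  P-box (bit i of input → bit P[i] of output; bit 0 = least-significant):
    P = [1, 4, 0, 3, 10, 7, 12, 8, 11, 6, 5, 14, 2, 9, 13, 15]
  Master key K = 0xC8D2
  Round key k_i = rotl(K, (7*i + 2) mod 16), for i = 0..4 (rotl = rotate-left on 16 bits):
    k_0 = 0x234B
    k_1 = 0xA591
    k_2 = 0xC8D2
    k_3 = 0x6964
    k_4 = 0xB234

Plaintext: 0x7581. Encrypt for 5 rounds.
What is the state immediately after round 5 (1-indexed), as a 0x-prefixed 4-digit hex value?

0x3E79

s_0 = plaintext = 0x7581
s_1 = Round(s_0, k_0) = 0x2042
s_2 = Round(s_1, k_1) = 0x0A28
s_3 = Round(s_2, k_2) = 0xF13E
s_4 = Round(s_3, k_3) = 0x9BC1
s_5 = Round(s_4, k_4) = 0x3E79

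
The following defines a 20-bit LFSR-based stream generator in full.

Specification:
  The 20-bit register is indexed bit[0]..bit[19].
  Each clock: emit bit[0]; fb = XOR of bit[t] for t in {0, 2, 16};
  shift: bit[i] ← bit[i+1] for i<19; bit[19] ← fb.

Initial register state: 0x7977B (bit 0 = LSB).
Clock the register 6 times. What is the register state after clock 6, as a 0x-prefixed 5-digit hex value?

0x09E5D

reg_0 = 0x7977B
clock 1: out=1, reg = 0x3CBBD
clock 2: out=1, reg = 0x9E5DE
clock 3: out=0, reg = 0x4F2EF
clock 4: out=1, reg = 0x27977
clock 5: out=1, reg = 0x13CBB
clock 6: out=1, reg = 0x09E5D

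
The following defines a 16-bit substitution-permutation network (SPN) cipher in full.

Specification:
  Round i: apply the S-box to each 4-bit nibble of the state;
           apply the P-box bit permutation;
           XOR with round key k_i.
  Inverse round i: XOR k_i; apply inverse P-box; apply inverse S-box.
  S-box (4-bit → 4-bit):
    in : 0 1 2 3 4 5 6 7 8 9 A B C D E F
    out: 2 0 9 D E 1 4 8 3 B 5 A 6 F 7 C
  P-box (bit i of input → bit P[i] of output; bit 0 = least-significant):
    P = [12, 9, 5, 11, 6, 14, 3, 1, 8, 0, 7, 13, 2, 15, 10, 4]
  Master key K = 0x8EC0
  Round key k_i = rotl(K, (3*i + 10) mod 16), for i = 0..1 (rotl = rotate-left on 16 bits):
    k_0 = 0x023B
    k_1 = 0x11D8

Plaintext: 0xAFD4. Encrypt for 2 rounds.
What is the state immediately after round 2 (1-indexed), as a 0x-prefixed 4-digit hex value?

0x4513

s_0 = plaintext = 0xAFD4
s_1 = Round(s_0, k_0) = 0x6CD5
s_2 = Round(s_1, k_1) = 0x4513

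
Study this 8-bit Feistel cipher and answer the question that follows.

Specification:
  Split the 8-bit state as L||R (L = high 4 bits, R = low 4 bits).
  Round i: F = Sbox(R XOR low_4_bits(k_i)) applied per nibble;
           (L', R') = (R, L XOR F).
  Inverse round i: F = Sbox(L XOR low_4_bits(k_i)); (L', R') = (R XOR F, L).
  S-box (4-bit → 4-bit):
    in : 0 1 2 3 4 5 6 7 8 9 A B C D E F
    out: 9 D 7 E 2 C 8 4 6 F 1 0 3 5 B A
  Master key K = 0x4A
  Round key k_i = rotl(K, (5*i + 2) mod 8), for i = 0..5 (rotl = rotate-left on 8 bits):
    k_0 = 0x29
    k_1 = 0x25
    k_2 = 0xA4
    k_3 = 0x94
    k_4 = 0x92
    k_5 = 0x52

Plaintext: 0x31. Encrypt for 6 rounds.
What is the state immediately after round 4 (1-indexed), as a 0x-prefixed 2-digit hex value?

0x6F

s_0 = plaintext = 0x31
s_1 = Round(s_0, k_0) = 0x15
s_2 = Round(s_1, k_1) = 0x58
s_3 = Round(s_2, k_2) = 0x86
s_4 = Round(s_3, k_3) = 0x6F
s_5 = Round(s_4, k_4) = 0xF3
s_6 = Round(s_5, k_5) = 0x32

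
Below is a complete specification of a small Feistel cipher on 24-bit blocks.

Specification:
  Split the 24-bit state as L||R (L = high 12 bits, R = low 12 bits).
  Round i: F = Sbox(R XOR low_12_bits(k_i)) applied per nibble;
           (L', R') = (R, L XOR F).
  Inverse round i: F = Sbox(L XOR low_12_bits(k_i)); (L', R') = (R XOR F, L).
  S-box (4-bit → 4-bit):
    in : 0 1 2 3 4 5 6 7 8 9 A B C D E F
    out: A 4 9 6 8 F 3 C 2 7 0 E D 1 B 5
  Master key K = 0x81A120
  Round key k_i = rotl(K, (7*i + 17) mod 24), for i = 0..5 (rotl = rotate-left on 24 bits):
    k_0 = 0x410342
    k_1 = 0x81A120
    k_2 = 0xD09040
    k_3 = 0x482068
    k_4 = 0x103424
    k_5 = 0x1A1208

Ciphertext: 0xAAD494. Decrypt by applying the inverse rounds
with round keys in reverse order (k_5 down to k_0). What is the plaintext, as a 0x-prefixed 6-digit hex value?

0xD972BC

s_0 = ciphertext = 0xAAD494
s_1 = InvRound(s_0, k_5) = 0x69BAAD
s_2 = InvRound(s_1, k_4) = 0x34869B
s_3 = InvRound(s_2, k_3) = 0x001348
s_4 = InvRound(s_3, k_2) = 0x9CC001
s_5 = InvRound(s_4, k_1) = 0x2BC9CC
s_6 = InvRound(s_5, k_0) = 0xD972BC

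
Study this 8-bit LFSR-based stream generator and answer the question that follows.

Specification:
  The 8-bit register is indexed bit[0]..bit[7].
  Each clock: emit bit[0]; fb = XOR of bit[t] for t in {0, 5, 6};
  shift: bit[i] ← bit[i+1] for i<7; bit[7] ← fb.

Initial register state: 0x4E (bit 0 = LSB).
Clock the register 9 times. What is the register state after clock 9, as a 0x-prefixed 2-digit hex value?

reg_0 = 0x4E
clock 1: out=0, reg = 0xA7
clock 2: out=1, reg = 0x53
clock 3: out=1, reg = 0x29
clock 4: out=1, reg = 0x14
clock 5: out=0, reg = 0x0A
clock 6: out=0, reg = 0x05
clock 7: out=1, reg = 0x82
clock 8: out=0, reg = 0x41
clock 9: out=1, reg = 0x20

0x20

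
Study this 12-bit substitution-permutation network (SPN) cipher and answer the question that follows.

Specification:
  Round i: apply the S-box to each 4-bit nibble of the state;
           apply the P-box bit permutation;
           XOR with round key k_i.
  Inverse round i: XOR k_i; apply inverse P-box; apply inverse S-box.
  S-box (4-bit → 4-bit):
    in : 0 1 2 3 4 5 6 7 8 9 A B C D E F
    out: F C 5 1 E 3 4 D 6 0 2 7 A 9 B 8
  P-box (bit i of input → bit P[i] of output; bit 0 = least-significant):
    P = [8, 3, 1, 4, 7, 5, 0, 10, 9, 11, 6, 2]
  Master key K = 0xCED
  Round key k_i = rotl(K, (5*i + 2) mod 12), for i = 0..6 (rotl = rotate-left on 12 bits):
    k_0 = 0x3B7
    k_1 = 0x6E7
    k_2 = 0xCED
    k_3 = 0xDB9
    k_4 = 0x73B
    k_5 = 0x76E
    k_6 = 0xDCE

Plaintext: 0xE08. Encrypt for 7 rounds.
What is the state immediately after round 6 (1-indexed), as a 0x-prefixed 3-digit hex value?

0x778

s_0 = plaintext = 0xE08
s_1 = Round(s_0, k_0) = 0xD18
s_2 = Round(s_1, k_1) = 0x0E8
s_3 = Round(s_2, k_2) = 0x203
s_4 = Round(s_3, k_3) = 0xA58
s_5 = Round(s_4, k_4) = 0xF91
s_6 = Round(s_5, k_5) = 0x778
s_7 = Round(s_6, k_6) = 0xB01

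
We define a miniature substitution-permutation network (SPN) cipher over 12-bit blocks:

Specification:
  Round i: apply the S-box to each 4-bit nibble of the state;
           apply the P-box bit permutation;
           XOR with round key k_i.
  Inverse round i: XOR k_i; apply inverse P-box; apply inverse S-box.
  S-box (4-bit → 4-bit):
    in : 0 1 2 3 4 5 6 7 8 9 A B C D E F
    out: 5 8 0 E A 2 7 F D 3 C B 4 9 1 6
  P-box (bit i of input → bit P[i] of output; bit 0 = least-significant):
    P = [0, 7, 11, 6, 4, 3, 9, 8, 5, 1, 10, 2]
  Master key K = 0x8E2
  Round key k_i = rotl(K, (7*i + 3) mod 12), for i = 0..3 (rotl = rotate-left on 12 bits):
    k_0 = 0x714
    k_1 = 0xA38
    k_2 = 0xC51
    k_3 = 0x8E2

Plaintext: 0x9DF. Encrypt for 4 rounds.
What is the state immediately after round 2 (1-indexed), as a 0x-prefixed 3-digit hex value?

s_0 = plaintext = 0x9DF
s_1 = Round(s_0, k_0) = 0xEA6
s_2 = Round(s_1, k_1) = 0x199
s_3 = Round(s_2, k_2) = 0xCCC
s_4 = Round(s_3, k_3) = 0x6E2

0x199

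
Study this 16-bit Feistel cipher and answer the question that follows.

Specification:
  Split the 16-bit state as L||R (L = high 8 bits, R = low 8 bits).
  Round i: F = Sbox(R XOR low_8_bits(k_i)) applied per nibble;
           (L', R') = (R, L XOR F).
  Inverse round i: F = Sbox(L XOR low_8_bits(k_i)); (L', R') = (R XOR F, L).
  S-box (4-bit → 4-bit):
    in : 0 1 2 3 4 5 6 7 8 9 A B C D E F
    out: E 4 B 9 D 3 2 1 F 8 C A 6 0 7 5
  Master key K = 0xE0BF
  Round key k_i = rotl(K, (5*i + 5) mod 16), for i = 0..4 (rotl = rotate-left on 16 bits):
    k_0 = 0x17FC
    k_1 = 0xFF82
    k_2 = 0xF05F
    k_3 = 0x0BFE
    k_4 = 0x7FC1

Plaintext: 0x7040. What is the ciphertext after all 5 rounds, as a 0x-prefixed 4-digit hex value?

0xF4FE

s_0 = plaintext = 0x7040
s_1 = Round(s_0, k_0) = 0x40D6
s_2 = Round(s_1, k_1) = 0xD67D
s_3 = Round(s_2, k_2) = 0x7D6D
s_4 = Round(s_3, k_3) = 0x6DF4
s_5 = Round(s_4, k_4) = 0xF4FE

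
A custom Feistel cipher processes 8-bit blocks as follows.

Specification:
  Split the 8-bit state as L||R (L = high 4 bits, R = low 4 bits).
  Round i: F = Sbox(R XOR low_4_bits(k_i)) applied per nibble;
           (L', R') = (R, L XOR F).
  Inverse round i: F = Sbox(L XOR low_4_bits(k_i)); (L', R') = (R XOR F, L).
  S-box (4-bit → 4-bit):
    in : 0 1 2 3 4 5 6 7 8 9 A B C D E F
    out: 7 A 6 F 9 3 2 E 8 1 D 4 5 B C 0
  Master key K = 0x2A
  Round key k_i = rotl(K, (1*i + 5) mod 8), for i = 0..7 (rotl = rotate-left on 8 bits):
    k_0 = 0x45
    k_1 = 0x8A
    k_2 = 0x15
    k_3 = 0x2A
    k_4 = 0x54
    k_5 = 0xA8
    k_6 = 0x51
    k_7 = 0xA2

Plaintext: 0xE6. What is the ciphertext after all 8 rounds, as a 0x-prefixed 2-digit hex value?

0xD8

s_0 = plaintext = 0xE6
s_1 = Round(s_0, k_0) = 0x61
s_2 = Round(s_1, k_1) = 0x12
s_3 = Round(s_2, k_2) = 0x2F
s_4 = Round(s_3, k_3) = 0xF1
s_5 = Round(s_4, k_4) = 0x1C
s_6 = Round(s_5, k_5) = 0xC8
s_7 = Round(s_6, k_6) = 0x8D
s_8 = Round(s_7, k_7) = 0xD8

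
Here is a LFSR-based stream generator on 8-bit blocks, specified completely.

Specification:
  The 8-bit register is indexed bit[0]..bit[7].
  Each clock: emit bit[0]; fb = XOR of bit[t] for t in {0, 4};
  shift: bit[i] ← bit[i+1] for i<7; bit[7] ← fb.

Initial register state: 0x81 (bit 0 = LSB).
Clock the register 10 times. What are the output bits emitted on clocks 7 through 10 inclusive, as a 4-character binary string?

0110

reg_0 = 0x81
clock 1: out=1, reg = 0xC0
clock 2: out=0, reg = 0x60
clock 3: out=0, reg = 0x30
clock 4: out=0, reg = 0x98
clock 5: out=0, reg = 0xCC
clock 6: out=0, reg = 0x66
clock 7: out=0, reg = 0x33
clock 8: out=1, reg = 0x19
clock 9: out=1, reg = 0x0C
clock 10: out=0, reg = 0x06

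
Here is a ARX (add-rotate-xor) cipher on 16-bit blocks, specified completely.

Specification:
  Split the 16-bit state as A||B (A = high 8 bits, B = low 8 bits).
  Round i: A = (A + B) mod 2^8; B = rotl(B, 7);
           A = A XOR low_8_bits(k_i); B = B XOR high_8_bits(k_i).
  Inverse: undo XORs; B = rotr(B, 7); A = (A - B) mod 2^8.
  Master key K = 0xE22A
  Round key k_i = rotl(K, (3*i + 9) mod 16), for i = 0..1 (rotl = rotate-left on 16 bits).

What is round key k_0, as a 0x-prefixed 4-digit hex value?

K = 0xE22A
k_0 = rotl(K, (3*0+9) mod 16) = rotl(K, 9) = 0x55C4

0x55C4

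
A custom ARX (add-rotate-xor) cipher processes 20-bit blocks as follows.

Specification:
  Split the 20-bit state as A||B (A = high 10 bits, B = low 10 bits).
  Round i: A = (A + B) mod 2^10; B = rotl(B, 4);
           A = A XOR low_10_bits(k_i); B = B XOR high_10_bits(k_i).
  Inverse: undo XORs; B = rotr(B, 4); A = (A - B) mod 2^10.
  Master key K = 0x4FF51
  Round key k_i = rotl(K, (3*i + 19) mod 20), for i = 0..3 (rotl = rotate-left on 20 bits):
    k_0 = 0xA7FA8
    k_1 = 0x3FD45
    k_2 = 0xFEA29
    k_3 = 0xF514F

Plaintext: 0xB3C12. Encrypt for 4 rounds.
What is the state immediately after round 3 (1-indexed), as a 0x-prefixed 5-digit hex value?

0x59FE6

s_0 = plaintext = 0xB3C12
s_1 = Round(s_0, k_0) = 0x527BF
s_2 = Round(s_1, k_1) = 0x13701
s_3 = Round(s_2, k_2) = 0x59FE6
s_4 = Round(s_3, k_3) = 0x009BB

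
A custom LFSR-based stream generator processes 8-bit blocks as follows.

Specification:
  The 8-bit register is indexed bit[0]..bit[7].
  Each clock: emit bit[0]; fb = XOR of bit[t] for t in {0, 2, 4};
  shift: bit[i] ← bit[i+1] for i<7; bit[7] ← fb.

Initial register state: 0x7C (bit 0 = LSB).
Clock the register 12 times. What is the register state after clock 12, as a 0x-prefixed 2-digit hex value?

0xF2

reg_0 = 0x7C
clock 1: out=0, reg = 0x3E
clock 2: out=0, reg = 0x1F
clock 3: out=1, reg = 0x8F
clock 4: out=1, reg = 0x47
clock 5: out=1, reg = 0x23
clock 6: out=1, reg = 0x91
clock 7: out=1, reg = 0x48
clock 8: out=0, reg = 0x24
clock 9: out=0, reg = 0x92
clock 10: out=0, reg = 0xC9
clock 11: out=1, reg = 0xE4
clock 12: out=0, reg = 0xF2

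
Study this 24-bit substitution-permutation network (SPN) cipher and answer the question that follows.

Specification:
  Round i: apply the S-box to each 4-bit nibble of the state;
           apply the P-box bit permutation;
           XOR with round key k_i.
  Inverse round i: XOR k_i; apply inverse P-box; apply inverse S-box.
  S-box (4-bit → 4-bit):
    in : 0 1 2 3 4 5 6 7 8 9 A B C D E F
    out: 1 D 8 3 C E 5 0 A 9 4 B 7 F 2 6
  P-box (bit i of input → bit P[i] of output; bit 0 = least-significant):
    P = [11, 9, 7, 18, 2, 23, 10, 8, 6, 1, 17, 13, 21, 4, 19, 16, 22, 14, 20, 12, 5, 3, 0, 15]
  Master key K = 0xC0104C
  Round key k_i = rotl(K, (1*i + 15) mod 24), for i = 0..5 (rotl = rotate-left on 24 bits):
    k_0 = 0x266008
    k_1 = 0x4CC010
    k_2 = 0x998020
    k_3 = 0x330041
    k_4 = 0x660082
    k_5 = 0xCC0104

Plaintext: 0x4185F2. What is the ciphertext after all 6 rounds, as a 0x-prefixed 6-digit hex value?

s_0 = plaintext = 0x4185F2
s_1 = Round(s_0, k_0) = 0xF1D41B
s_2 = Round(s_1, k_1) = 0x33FF0D
s_3 = Round(s_2, k_2) = 0xD7CA9E
s_4 = Round(s_3, k_3) = 0x19837C
s_5 = Round(s_4, k_4) = 0x279A71
s_6 = Round(s_5, k_5) = 0xEB8984

0xEB8984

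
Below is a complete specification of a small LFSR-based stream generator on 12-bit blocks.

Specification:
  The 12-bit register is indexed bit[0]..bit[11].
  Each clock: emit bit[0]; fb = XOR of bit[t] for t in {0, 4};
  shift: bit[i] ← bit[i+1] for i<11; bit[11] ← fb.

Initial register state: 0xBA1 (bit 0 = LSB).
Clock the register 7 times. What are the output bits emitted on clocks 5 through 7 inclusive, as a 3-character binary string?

reg_0 = 0xBA1
clock 1: out=1, reg = 0xDD0
clock 2: out=0, reg = 0xEE8
clock 3: out=0, reg = 0x774
clock 4: out=0, reg = 0xBBA
clock 5: out=0, reg = 0xDDD
clock 6: out=1, reg = 0x6EE
clock 7: out=0, reg = 0x377

010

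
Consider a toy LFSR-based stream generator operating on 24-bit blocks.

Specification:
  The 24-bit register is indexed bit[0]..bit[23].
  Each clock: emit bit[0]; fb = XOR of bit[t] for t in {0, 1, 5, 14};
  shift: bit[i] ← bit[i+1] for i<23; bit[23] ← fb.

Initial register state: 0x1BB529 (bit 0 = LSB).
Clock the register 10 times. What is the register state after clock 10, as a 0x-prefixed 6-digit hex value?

0x9E86ED

reg_0 = 0x1BB529
clock 1: out=1, reg = 0x0DDA94
clock 2: out=0, reg = 0x86ED4A
clock 3: out=0, reg = 0x4376A5
clock 4: out=1, reg = 0xA1BB52
clock 5: out=0, reg = 0xD0DDA9
clock 6: out=1, reg = 0xE86ED4
clock 7: out=0, reg = 0xF4376A
clock 8: out=0, reg = 0x7A1BB5
clock 9: out=1, reg = 0x3D0DDA
clock 10: out=0, reg = 0x9E86ED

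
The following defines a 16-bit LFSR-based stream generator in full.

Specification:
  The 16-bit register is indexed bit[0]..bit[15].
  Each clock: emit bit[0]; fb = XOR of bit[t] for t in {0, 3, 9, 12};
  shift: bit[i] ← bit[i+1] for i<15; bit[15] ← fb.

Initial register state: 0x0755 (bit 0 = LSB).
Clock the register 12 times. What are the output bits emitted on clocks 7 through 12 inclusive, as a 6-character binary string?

101110

reg_0 = 0x0755
clock 1: out=1, reg = 0x03AA
clock 2: out=0, reg = 0x01D5
clock 3: out=1, reg = 0x80EA
clock 4: out=0, reg = 0xC075
clock 5: out=1, reg = 0xE03A
clock 6: out=0, reg = 0xF01D
clock 7: out=1, reg = 0xF80E
clock 8: out=0, reg = 0x7C07
clock 9: out=1, reg = 0x3E03
clock 10: out=1, reg = 0x9F01
clock 11: out=1, reg = 0xCF80
clock 12: out=0, reg = 0xE7C0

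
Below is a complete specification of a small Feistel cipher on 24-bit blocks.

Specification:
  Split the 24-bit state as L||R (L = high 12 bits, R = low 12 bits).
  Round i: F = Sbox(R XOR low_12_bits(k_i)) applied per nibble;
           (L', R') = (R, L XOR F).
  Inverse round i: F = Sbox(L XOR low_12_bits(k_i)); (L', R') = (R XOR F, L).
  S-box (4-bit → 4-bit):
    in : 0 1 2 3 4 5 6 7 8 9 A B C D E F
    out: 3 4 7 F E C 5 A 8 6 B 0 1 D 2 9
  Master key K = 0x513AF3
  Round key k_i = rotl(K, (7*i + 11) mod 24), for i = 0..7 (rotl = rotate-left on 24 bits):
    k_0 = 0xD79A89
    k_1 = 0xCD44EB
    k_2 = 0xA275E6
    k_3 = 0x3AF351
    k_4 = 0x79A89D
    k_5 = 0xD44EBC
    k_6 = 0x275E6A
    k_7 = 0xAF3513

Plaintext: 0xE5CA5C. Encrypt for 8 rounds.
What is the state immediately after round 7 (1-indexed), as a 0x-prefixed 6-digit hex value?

0xAE6411

s_0 = plaintext = 0xE5CA5C
s_1 = Round(s_0, k_0) = 0xA5CD80
s_2 = Round(s_1, k_1) = 0xD80C0C
s_3 = Round(s_2, k_2) = 0xC0CBAB
s_4 = Round(s_3, k_3) = 0xBAB497
s_5 = Round(s_4, k_4) = 0x497A90
s_6 = Round(s_5, k_5) = 0xA90AE6
s_7 = Round(s_6, k_6) = 0xAE6411
s_8 = Round(s_7, k_7) = 0x411ED1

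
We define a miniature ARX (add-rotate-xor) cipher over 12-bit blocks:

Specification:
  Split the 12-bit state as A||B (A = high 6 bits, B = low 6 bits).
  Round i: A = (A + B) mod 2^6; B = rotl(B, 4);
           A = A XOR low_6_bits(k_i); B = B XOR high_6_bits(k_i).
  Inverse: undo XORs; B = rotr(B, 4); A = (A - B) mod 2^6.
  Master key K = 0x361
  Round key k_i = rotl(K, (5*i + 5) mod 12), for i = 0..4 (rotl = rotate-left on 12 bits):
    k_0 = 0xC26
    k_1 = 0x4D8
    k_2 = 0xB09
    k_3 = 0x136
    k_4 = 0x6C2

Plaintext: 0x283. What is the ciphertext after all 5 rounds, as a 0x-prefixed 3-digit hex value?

0x47B

s_0 = plaintext = 0x283
s_1 = Round(s_0, k_0) = 0xAC0
s_2 = Round(s_1, k_1) = 0xCD3
s_3 = Round(s_2, k_2) = 0x3D8
s_4 = Round(s_3, k_3) = 0x442
s_5 = Round(s_4, k_4) = 0x47B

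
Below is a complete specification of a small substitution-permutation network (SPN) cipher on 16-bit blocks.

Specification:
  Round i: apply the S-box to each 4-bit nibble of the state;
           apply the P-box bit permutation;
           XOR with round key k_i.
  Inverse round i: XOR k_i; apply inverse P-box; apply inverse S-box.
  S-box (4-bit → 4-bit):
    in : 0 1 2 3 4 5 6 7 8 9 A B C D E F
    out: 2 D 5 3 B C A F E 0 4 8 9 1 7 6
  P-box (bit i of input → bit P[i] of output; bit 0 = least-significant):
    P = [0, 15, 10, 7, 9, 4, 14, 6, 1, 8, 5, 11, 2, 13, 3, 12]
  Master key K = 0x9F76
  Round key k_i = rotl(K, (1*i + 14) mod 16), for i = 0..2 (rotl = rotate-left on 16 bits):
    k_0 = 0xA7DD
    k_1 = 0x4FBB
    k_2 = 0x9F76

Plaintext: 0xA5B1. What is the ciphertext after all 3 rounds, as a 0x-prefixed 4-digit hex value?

0xC153

s_0 = plaintext = 0xA5B1
s_1 = Round(s_0, k_0) = 0xAB34
s_2 = Round(s_1, k_1) = 0xC522
s_3 = Round(s_2, k_2) = 0xC153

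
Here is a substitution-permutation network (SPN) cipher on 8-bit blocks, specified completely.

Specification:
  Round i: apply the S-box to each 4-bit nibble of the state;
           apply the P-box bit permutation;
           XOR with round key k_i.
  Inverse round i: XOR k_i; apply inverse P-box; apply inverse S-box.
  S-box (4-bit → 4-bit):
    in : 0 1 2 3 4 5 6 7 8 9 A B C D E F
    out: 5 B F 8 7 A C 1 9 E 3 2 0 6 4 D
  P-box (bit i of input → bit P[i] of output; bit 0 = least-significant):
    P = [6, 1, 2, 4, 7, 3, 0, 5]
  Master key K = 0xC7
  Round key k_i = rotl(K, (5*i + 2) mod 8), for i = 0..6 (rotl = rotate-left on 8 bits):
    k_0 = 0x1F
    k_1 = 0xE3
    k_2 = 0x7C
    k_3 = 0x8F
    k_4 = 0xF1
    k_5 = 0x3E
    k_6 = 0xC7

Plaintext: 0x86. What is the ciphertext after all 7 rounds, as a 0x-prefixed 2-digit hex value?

0x04

s_0 = plaintext = 0x86
s_1 = Round(s_0, k_0) = 0xAB
s_2 = Round(s_1, k_1) = 0x69
s_3 = Round(s_2, k_2) = 0x4B
s_4 = Round(s_3, k_3) = 0x04
s_5 = Round(s_4, k_4) = 0x36
s_6 = Round(s_5, k_5) = 0x0A
s_7 = Round(s_6, k_6) = 0x04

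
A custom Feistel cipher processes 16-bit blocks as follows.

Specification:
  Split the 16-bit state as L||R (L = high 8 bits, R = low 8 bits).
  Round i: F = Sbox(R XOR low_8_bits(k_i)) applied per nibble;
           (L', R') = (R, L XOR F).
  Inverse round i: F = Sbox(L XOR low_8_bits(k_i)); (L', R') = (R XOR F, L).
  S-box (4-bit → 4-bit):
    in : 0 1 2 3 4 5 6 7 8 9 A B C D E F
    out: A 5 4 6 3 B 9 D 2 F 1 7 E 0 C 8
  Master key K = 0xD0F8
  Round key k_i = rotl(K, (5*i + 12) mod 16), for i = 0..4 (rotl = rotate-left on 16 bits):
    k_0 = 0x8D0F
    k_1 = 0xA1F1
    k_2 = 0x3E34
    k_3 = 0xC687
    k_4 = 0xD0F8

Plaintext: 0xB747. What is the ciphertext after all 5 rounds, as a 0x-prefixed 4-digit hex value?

s_0 = plaintext = 0xB747
s_1 = Round(s_0, k_0) = 0x4785
s_2 = Round(s_1, k_1) = 0x8594
s_3 = Round(s_2, k_2) = 0x949F
s_4 = Round(s_3, k_3) = 0x9FC6
s_5 = Round(s_4, k_4) = 0xC6F3

0xC6F3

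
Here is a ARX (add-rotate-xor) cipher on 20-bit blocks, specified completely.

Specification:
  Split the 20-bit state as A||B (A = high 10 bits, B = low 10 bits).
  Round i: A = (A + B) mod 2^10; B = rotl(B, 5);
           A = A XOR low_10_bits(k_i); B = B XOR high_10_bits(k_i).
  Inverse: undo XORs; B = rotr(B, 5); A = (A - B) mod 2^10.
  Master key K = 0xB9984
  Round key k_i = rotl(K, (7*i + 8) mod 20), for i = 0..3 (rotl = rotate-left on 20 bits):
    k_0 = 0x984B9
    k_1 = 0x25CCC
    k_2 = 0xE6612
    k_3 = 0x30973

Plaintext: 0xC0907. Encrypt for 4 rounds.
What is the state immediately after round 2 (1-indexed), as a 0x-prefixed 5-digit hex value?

0xFD5A3

s_0 = plaintext = 0xC0907
s_1 = Round(s_0, k_0) = 0x2C289
s_2 = Round(s_1, k_1) = 0xFD5A3
s_3 = Round(s_2, k_2) = 0xE2BF4
s_4 = Round(s_3, k_3) = 0x8365D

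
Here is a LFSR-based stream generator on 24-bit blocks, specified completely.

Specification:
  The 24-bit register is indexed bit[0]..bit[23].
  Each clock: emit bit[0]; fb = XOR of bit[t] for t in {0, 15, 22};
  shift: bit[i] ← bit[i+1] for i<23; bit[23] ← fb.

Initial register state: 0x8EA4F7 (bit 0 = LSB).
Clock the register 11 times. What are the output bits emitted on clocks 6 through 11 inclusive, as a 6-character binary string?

reg_0 = 0x8EA4F7
clock 1: out=1, reg = 0x47527B
clock 2: out=1, reg = 0x23A93D
clock 3: out=1, reg = 0x11D49E
clock 4: out=0, reg = 0x88EA4F
clock 5: out=1, reg = 0x447527
clock 6: out=1, reg = 0x223A93
clock 7: out=1, reg = 0x911D49
clock 8: out=1, reg = 0xC88EA4
clock 9: out=0, reg = 0x644752
clock 10: out=0, reg = 0xB223A9
clock 11: out=1, reg = 0xD911D4

111001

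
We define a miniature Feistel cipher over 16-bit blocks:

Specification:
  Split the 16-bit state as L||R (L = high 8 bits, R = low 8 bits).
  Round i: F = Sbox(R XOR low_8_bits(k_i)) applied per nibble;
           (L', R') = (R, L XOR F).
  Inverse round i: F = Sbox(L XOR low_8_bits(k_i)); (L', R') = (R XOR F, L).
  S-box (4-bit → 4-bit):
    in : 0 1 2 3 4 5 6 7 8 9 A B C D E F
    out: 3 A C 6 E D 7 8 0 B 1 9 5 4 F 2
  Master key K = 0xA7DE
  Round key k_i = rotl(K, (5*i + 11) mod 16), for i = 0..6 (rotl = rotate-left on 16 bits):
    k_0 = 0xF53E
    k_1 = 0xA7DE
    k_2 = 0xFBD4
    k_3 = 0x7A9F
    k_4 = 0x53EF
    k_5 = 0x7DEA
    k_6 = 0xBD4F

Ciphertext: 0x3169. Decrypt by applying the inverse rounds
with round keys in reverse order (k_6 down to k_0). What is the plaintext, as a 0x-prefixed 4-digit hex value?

0x330F

s_0 = ciphertext = 0x3169
s_1 = InvRound(s_0, k_6) = 0xE631
s_2 = InvRound(s_1, k_5) = 0x04E6
s_3 = InvRound(s_2, k_4) = 0x1F04
s_4 = InvRound(s_3, k_3) = 0x071F
s_5 = InvRound(s_4, k_2) = 0x5907
s_6 = InvRound(s_5, k_1) = 0x0F59
s_7 = InvRound(s_6, k_0) = 0x330F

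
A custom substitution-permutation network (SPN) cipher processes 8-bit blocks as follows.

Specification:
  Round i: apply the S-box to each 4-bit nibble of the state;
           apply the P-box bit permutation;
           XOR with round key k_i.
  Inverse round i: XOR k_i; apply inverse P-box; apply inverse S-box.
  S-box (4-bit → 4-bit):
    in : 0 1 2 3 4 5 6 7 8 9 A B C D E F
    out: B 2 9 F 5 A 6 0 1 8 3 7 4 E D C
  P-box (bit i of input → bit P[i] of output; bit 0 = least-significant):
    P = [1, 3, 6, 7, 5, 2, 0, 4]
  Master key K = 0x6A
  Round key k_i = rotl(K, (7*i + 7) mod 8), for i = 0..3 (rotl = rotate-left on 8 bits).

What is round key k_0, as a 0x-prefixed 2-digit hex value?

0x35

K = 0x6A
k_0 = rotl(K, (7*0+7) mod 8) = rotl(K, 7) = 0x35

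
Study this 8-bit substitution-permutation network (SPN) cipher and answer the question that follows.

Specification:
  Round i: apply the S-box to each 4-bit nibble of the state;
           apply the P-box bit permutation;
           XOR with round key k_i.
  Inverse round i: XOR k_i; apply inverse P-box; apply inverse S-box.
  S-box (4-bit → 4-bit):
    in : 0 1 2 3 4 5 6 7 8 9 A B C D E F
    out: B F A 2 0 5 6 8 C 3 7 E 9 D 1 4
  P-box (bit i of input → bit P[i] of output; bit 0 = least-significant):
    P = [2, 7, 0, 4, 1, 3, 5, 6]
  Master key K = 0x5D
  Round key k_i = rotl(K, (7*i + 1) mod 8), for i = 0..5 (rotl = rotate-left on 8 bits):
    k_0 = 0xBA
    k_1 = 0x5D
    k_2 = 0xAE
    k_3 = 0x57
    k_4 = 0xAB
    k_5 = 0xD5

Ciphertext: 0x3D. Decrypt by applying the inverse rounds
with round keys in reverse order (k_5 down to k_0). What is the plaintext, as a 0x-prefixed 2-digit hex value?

0x4F

s_0 = ciphertext = 0x3D
s_1 = InvRound(s_0, k_5) = 0xB3
s_2 = InvRound(s_1, k_4) = 0x37
s_3 = InvRound(s_2, k_3) = 0x84
s_4 = InvRound(s_3, k_2) = 0xA4
s_5 = InvRound(s_4, k_1) = 0xBB
s_6 = InvRound(s_5, k_0) = 0x4F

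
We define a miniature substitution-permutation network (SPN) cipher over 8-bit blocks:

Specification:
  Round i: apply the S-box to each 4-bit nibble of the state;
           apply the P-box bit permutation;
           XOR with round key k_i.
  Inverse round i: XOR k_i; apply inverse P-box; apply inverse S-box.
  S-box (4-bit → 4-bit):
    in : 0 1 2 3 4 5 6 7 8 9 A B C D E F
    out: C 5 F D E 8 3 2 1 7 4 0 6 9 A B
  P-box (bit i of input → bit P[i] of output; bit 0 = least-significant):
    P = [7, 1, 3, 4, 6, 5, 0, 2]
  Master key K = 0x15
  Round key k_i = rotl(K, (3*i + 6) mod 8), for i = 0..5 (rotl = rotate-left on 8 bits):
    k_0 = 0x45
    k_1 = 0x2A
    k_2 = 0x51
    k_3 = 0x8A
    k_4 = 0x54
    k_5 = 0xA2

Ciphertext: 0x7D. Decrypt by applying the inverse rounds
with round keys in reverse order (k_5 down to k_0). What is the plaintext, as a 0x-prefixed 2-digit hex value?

0x07

s_0 = ciphertext = 0x7D
s_1 = InvRound(s_0, k_5) = 0x32
s_2 = InvRound(s_1, k_4) = 0xF7
s_3 = InvRound(s_2, k_3) = 0x20
s_4 = InvRound(s_3, k_2) = 0x95
s_5 = InvRound(s_4, k_1) = 0x42
s_6 = InvRound(s_5, k_0) = 0x07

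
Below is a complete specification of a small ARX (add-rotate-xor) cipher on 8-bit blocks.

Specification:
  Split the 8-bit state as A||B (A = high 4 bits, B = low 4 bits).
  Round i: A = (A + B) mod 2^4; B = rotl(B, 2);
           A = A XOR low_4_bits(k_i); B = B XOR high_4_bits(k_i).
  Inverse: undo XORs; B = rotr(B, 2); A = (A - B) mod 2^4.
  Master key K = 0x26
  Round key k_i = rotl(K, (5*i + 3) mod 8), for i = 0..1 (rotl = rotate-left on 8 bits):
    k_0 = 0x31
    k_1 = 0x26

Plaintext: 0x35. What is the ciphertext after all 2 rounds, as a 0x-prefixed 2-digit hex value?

0x9B

s_0 = plaintext = 0x35
s_1 = Round(s_0, k_0) = 0x96
s_2 = Round(s_1, k_1) = 0x9B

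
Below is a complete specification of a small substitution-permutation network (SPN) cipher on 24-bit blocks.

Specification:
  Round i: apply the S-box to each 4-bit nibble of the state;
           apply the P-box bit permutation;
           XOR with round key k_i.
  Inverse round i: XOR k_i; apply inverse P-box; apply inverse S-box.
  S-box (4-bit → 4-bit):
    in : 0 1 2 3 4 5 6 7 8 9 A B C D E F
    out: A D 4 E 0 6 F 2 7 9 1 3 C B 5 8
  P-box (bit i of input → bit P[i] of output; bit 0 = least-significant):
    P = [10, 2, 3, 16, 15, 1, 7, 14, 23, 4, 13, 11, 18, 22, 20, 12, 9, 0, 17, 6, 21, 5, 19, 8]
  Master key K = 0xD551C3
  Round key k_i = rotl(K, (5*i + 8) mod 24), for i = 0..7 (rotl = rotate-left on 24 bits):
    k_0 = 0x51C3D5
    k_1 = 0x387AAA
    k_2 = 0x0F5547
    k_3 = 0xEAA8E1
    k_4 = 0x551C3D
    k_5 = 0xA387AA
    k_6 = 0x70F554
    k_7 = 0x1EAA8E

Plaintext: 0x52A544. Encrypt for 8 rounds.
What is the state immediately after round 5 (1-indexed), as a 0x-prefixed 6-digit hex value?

s_0 = plaintext = 0x52A544
s_1 = Round(s_0, k_0) = 0x5FE3E5
s_2 = Round(s_1, k_1) = 0x24D256
s_3 = Round(s_2, k_2) = 0x4261C9
s_4 = Round(s_3, k_3) = 0x3DD461
s_5 = Round(s_4, k_4) = 0x18CBD6
s_6 = Round(s_5, k_5) = 0x1850B5
s_7 = Round(s_6, k_6) = 0x0A7E4B
s_8 = Round(s_7, k_7) = 0xDE8DAA

0x18CBD6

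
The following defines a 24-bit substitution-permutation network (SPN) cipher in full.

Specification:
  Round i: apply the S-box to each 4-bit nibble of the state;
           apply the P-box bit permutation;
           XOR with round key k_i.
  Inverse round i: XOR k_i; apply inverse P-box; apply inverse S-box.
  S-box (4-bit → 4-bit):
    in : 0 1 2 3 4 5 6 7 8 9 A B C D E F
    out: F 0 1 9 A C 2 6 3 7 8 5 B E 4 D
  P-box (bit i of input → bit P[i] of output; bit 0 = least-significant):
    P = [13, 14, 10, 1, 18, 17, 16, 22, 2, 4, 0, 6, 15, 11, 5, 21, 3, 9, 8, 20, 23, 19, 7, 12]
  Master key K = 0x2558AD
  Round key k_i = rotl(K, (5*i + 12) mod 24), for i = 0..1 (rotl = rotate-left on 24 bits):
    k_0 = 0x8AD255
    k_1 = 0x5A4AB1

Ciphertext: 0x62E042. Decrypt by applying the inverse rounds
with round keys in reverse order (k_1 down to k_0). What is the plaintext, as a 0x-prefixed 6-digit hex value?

0xCDC3CD

s_0 = ciphertext = 0x62E042
s_1 = InvRound(s_0, k_1) = 0x740D13
s_2 = InvRound(s_1, k_0) = 0xCDC3CD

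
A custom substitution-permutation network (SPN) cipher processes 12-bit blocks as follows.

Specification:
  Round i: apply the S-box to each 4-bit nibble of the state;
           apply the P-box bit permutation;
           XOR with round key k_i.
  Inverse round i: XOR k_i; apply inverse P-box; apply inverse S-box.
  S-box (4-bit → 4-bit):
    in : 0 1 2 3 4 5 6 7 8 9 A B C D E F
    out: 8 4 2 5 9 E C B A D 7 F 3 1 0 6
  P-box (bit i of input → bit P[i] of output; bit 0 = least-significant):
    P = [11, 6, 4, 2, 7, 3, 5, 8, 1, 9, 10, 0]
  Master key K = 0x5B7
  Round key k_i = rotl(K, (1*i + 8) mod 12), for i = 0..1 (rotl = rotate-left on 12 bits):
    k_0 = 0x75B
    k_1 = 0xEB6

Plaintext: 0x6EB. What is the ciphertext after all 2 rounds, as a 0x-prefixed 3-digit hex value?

s_0 = plaintext = 0x6EB
s_1 = Round(s_0, k_0) = 0xB0E
s_2 = Round(s_1, k_1) = 0x9B5

0x9B5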